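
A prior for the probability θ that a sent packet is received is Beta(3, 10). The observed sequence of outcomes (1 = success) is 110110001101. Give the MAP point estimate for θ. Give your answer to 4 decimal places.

Prior: Beta(3, 10).
Data: 7 successes in 12 trials (from the sequence). The binomial likelihood contributes θ^7(1−θ)^5, so the posterior is Beta(3+7, 10+5) = Beta(10, 15).
For Beta(a, b) with a, b > 1 the mode is (a−1)/(a+b−2) = 9/23 ≈ 0.3913.

θ̂_MAP = 0.3913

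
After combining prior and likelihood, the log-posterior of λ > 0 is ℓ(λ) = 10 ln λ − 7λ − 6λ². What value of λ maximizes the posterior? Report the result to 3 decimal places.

ℓ'(λ) = 10/λ − 7 − 12λ. Setting this to zero and multiplying by λ: 12λ² + 7λ − 10 = 0.
λ = (−7 + √(7² + 4·12·10)) / (2·12) = (−7 + √529) / 24 = (−7 + 23)/24 = 2/3.
ℓ''(λ) = −10/λ² − 12 < 0, confirming a maximum.

λ̂_MAP = 0.667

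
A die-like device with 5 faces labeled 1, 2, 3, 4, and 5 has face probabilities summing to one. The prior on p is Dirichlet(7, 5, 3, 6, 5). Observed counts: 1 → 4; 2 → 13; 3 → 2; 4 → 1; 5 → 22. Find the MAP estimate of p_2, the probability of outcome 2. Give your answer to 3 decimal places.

The posterior is Dirichlet(αᵢ + nᵢ) = Dirichlet(11, 18, 5, 7, 27).
For a Dirichlet(a₁,…,a_K) with all aᵢ > 1, the mode has j-th component (aⱼ − 1)/(Σaᵢ − K).
Here Σaᵢ = 68 and K = 5, so p_2 = (18 − 1)/(68 − 5) = 17/63 ≈ 0.270.

MAP estimate: 0.270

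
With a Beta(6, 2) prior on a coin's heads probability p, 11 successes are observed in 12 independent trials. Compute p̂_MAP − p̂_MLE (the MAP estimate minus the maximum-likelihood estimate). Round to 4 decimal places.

MAP − MLE = -0.0278

Posterior is Beta(17, 3); MAP = (17−1)/(20−2) = 16/18 ≈ 0.88889.
MLE ignores the prior: p̂_MLE = k/n = 11/12 ≈ 0.91667.
Difference = 16/18 − 11/12 = -1/36 ≈ -0.0278.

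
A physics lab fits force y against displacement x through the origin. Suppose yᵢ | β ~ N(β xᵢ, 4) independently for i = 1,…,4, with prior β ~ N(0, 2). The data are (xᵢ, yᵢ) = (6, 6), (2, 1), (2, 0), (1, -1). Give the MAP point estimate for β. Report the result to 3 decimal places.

log p(β | y) = −Σ(yᵢ − βxᵢ)²/(2·4) − β²/(2·2) + const.
Setting the derivative to zero: Σxᵢ(yᵢ − βxᵢ)/4 − β/2 = 0, so β = Σxᵢyᵢ / (Σxᵢ² + σ²/τ²).
Σxᵢyᵢ = 6·6 + 2·1 + 2·0 + 1·(-1) = 37; Σxᵢ² = 45; σ²/τ² = 2.
β̂_MAP = 37 / (45 + 2) = 37/47 ≈ 0.787.

β̂_MAP = 0.787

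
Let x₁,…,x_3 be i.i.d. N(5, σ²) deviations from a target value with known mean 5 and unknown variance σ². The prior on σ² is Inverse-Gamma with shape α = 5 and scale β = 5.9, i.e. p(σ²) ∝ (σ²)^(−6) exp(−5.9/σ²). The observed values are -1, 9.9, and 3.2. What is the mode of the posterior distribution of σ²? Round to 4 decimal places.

σ̂²_MAP = 5.0033

Sum of squared deviations about the known mean: SS = (-1−5)² + (9.9−5)² + (3.2−5)² = 63.25.
The Normal likelihood contributes (σ²)^(−n/2) exp(−SS/(2σ²)), so the posterior is Inverse-Gamma(α + n/2, β + SS/2) = Inverse-Gamma(6.5, 37.525).
The mode of Inverse-Gamma(a, b) is b/(a+1) = 37.525/7.5 ≈ 5.0033.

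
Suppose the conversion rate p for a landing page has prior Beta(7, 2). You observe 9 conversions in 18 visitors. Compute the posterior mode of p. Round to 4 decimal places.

Prior: Beta(7, 2).
Data: 9 successes in 18 trials. The binomial likelihood contributes p^9(1−p)^9, so the posterior is Beta(7+9, 2+9) = Beta(16, 11).
For Beta(a, b) with a, b > 1 the mode is (a−1)/(a+b−2) = 15/25 ≈ 0.6000.

p̂_MAP = 0.6000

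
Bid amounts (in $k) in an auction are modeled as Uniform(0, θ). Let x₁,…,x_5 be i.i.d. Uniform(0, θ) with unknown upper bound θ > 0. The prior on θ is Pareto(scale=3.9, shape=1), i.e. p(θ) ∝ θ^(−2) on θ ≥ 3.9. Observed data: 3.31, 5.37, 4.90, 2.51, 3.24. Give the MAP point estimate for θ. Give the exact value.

θ̂_MAP = 5.37

The Uniform(0, θ) likelihood is θ^(−n) for θ ≥ max(xᵢ), zero otherwise. Here max(xᵢ) = 5.37.
Posterior ∝ θ^(−2) · θ^(−5) = θ^(−7) on θ ≥ max(3.9, 5.37) = 5.37.
This density is strictly decreasing in θ, so the posterior mode lies at the lower boundary of the support.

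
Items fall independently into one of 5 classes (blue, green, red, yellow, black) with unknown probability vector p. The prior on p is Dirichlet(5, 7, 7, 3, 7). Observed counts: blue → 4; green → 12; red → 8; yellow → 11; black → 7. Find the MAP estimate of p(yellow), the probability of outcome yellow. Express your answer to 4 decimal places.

The posterior is Dirichlet(αᵢ + nᵢ) = Dirichlet(9, 19, 15, 14, 14).
For a Dirichlet(a₁,…,a_K) with all aᵢ > 1, the mode has j-th component (aⱼ − 1)/(Σaᵢ − K).
Here Σaᵢ = 71 and K = 5, so p(yellow) = (14 − 1)/(71 − 5) = 13/66 ≈ 0.1970.

MAP estimate of p(yellow) = 0.1970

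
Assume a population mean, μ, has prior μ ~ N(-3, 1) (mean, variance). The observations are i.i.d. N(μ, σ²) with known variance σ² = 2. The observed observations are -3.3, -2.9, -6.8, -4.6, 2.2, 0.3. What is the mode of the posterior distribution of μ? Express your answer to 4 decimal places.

n = 6; x̄ = ((-3.3) + (-2.9) + (-6.8) + (-4.6) + 2.2 + 0.3)/6 = -15.1/6 = -151/60 ≈ -2.5167.
For a Normal prior and Normal likelihood with known variance, the posterior is Normal; its mode equals its mean, the precision-weighted average.
Prior precision 1/σ₀² = 1/1 = 1; data precision n/σ² = 6/2 = 3.
μ̂ = (1·(-3) + 3·(-151/60)) / (1 + 3) = (-10.55)/4 = -2.6375.

μ̂_MAP = -2.6375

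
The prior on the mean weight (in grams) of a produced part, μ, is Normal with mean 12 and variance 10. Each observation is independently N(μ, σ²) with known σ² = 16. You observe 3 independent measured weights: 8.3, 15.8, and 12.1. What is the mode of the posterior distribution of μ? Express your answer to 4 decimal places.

n = 3; x̄ = (8.3 + 15.8 + 12.1)/3 = 36.2/3 = 181/15 ≈ 12.0667.
For a Normal prior and Normal likelihood with known variance, the posterior is Normal; its mode equals its mean, the precision-weighted average.
Prior precision 1/σ₀² = 1/10 = 0.1; data precision n/σ² = 3/16 = 0.1875.
μ̂ = (0.1·12 + 0.1875·(181/15)) / (0.1 + 0.1875) = 3.4625/0.2875 = 277/23 ≈ 12.0435.

μ̂_MAP = 12.0435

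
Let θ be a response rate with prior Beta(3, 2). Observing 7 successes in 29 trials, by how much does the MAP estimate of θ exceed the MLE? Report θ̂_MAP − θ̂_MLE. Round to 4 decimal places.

MAP − MLE = 0.0399

Posterior is Beta(10, 24); MAP = (10−1)/(34−2) = 9/32 ≈ 0.28125.
MLE ignores the prior: θ̂_MLE = k/n = 7/29 ≈ 0.24138.
Difference = 9/32 − 7/29 = 37/928 ≈ 0.0399.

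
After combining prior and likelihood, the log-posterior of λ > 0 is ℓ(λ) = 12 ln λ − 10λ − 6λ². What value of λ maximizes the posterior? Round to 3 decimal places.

λ̂_MAP = 0.667

ℓ'(λ) = 12/λ − 10 − 12λ. Setting this to zero and multiplying by λ: 12λ² + 10λ − 12 = 0.
λ = (−10 + √(10² + 4·12·12)) / (2·12) = (−10 + √676) / 24 = (−10 + 26)/24 = 2/3.
ℓ''(λ) = −12/λ² − 12 < 0, confirming a maximum.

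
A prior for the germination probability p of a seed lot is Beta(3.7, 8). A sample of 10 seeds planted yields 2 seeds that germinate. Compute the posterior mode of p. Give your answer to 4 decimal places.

Prior: Beta(3.7, 8).
Data: 2 successes in 10 trials. The binomial likelihood contributes p^2(1−p)^8, so the posterior is Beta(3.7+2, 8+8) = Beta(5.7, 16).
For Beta(a, b) with a, b > 1 the mode is (a−1)/(a+b−2) = 4.7/19.7 ≈ 0.2386.

p̂_MAP = 0.2386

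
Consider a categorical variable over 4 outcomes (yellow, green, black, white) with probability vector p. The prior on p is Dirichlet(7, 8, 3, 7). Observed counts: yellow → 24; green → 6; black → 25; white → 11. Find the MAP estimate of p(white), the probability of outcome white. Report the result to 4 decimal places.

MAP estimate of p(white) = 0.1954

The posterior is Dirichlet(αᵢ + nᵢ) = Dirichlet(31, 14, 28, 18).
For a Dirichlet(a₁,…,a_K) with all aᵢ > 1, the mode has j-th component (aⱼ − 1)/(Σaᵢ − K).
Here Σaᵢ = 91 and K = 4, so p(white) = (18 − 1)/(91 − 4) = 17/87 ≈ 0.1954.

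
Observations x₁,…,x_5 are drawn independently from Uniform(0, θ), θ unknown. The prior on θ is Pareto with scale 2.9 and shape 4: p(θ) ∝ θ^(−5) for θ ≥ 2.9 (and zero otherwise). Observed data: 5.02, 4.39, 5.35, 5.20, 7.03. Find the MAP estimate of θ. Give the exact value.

The Uniform(0, θ) likelihood is θ^(−n) for θ ≥ max(xᵢ), zero otherwise. Here max(xᵢ) = 7.03.
Posterior ∝ θ^(−5) · θ^(−5) = θ^(−10) on θ ≥ max(2.9, 7.03) = 7.03.
This density is strictly decreasing in θ, so the posterior mode lies at the lower boundary of the support.

θ̂_MAP = 7.03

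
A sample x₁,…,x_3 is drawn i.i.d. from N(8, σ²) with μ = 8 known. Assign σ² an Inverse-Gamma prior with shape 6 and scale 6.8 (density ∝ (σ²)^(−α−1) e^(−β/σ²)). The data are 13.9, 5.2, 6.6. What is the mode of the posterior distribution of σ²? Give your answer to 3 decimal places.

σ̂²_MAP = 3.424

Sum of squared deviations about the known mean: SS = (13.9−8)² + (5.2−8)² + (6.6−8)² = 44.61.
The Normal likelihood contributes (σ²)^(−n/2) exp(−SS/(2σ²)), so the posterior is Inverse-Gamma(α + n/2, β + SS/2) = Inverse-Gamma(7.5, 29.105).
The mode of Inverse-Gamma(a, b) is b/(a+1) = 29.105/8.5 ≈ 3.424.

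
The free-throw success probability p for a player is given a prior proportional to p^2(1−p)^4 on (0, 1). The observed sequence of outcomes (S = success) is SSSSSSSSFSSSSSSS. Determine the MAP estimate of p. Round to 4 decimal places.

The prior density ∝ p^2(1−p)^4 is the kernel of Beta(3, 5).
Data: 15 successes in 16 trials (from the sequence). The binomial likelihood contributes p^15(1−p)^1, so the posterior is Beta(3+15, 5+1) = Beta(18, 6).
For Beta(a, b) with a, b > 1 the mode is (a−1)/(a+b−2) = 17/22 ≈ 0.7727.

p̂_MAP = 0.7727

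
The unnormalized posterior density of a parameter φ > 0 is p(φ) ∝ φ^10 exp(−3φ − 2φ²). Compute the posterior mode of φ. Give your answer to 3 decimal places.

ℓ'(φ) = 10/φ − 3 − 4φ. Setting this to zero and multiplying by φ: 4φ² + 3φ − 10 = 0.
φ = (−3 + √(3² + 4·4·10)) / (2·4) = (−3 + √169) / 8 = (−3 + 13)/8 = 5/4.
ℓ''(φ) = −10/φ² − 4 < 0, confirming a maximum.

φ̂_MAP = 1.250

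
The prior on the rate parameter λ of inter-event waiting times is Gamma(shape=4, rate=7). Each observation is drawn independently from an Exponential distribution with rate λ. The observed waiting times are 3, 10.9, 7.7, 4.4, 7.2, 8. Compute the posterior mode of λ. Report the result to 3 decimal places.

The Exponential(rate=λ) likelihood is ∝ λ^n e^(−λΣtᵢ). Here n = 6 and Σtᵢ = 3 + 10.9 + 7.7 + 4.4 + 7.2 + 8 = 41.2.
Posterior ∝ λ^3e^(−7λ) · λ^6e^(−41.2λ) = λ^9e^(−48.2λ), i.e. Gamma(10, 48.2).
Mode = (a−1)/b = 9/48.2 ≈ 0.187.

λ̂_MAP = 0.187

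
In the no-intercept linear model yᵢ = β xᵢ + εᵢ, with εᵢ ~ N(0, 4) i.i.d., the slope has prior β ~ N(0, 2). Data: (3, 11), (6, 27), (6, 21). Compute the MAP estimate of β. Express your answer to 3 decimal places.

log p(β | y) = −Σ(yᵢ − βxᵢ)²/(2·4) − β²/(2·2) + const.
Setting the derivative to zero: Σxᵢ(yᵢ − βxᵢ)/4 − β/2 = 0, so β = Σxᵢyᵢ / (Σxᵢ² + σ²/τ²).
Σxᵢyᵢ = 3·11 + 6·27 + 6·21 = 321; Σxᵢ² = 81; σ²/τ² = 2.
β̂_MAP = 321 / (81 + 2) = 321/83 ≈ 3.867.

β̂_MAP = 3.867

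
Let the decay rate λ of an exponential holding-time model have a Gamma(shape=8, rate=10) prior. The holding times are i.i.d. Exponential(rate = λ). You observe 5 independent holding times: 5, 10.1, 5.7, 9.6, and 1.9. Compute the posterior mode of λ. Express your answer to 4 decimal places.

λ̂_MAP = 0.2837

The Exponential(rate=λ) likelihood is ∝ λ^n e^(−λΣtᵢ). Here n = 5 and Σtᵢ = 5 + 10.1 + 5.7 + 9.6 + 1.9 = 32.3.
Posterior ∝ λ^7e^(−10λ) · λ^5e^(−32.3λ) = λ^12e^(−42.3λ), i.e. Gamma(13, 42.3).
Mode = (a−1)/b = 12/42.3 ≈ 0.2837.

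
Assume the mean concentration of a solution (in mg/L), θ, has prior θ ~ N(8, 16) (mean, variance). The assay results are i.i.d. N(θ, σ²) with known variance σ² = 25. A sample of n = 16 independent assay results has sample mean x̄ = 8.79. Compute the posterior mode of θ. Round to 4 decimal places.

n = 16, x̄ = 8.79.
For a Normal prior and Normal likelihood with known variance, the posterior is Normal; its mode equals its mean, the precision-weighted average.
Prior precision 1/σ₀² = 1/16 = 0.0625; data precision n/σ² = 16/25 = 0.64.
θ̂ = (0.0625·8 + 0.64·8.79) / (0.0625 + 0.64) = 6.1256/0.7025 = 61256/7025 ≈ 8.7197.

θ̂_MAP = 8.7197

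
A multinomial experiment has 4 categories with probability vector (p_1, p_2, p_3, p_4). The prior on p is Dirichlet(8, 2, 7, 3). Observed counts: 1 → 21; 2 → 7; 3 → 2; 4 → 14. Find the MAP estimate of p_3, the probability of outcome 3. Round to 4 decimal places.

MAP estimate: 0.1333

The posterior is Dirichlet(αᵢ + nᵢ) = Dirichlet(29, 9, 9, 17).
For a Dirichlet(a₁,…,a_K) with all aᵢ > 1, the mode has j-th component (aⱼ − 1)/(Σaᵢ − K).
Here Σaᵢ = 64 and K = 4, so p_3 = (9 − 1)/(64 − 4) = 8/60 ≈ 0.1333.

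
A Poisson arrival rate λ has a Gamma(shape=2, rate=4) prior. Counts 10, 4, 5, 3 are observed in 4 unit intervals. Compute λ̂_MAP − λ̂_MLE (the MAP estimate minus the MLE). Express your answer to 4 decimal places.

Σxᵢ = 22. Posterior is Gamma(24, 8); MAP = (24−1)/8 = 23/8 ≈ 2.87500.
MLE = x̄ = 22/4 ≈ 5.50000.
Difference = 23/8 − 22/4 = -21/8 ≈ -2.6250.

MAP − MLE = -2.6250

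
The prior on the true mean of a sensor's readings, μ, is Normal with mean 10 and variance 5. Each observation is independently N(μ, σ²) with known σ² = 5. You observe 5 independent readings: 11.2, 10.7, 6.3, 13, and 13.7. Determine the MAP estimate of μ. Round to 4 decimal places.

μ̂_MAP = 10.8167

n = 5; x̄ = (11.2 + 10.7 + 6.3 + 13 + 13.7)/5 = 54.9/5 = 10.98.
For a Normal prior and Normal likelihood with known variance, the posterior is Normal; its mode equals its mean, the precision-weighted average.
Prior precision 1/σ₀² = 1/5 = 0.2; data precision n/σ² = 5/5 = 1.
μ̂ = (0.2·10 + 1·10.98) / (0.2 + 1) = 12.98/1.2 = 649/60 ≈ 10.8167.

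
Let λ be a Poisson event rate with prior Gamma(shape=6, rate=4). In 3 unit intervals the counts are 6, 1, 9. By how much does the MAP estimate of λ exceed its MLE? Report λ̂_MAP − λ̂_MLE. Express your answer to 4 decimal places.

MAP − MLE = -2.3333

Σxᵢ = 16. Posterior is Gamma(22, 7); MAP = (22−1)/7 = 21/7 ≈ 3.00000.
MLE = x̄ = 16/3 ≈ 5.33333.
Difference = 21/7 − 16/3 = -7/3 ≈ -2.3333.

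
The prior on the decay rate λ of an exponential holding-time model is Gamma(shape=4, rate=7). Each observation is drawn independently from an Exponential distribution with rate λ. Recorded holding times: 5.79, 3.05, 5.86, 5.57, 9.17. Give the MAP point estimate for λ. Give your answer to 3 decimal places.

The Exponential(rate=λ) likelihood is ∝ λ^n e^(−λΣtᵢ). Here n = 5 and Σtᵢ = 5.79 + 3.05 + 5.86 + 5.57 + 9.17 = 29.44.
Posterior ∝ λ^3e^(−7λ) · λ^5e^(−29.44λ) = λ^8e^(−36.44λ), i.e. Gamma(9, 36.44).
Mode = (a−1)/b = 8/36.44 ≈ 0.220.

λ̂_MAP = 0.220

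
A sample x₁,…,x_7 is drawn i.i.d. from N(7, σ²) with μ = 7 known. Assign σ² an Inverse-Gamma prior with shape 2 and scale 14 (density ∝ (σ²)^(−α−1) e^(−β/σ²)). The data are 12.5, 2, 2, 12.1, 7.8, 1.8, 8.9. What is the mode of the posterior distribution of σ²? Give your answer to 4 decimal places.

σ̂²_MAP = 12.7346

Sum of squared deviations about the known mean: SS = (12.5−7)² + (2−7)² + (2−7)² + (12.1−7)² + (7.8−7)² + (1.8−7)² + (8.9−7)² = 137.55.
The Normal likelihood contributes (σ²)^(−n/2) exp(−SS/(2σ²)), so the posterior is Inverse-Gamma(α + n/2, β + SS/2) = Inverse-Gamma(5.5, 82.775).
The mode of Inverse-Gamma(a, b) is b/(a+1) = 82.775/6.5 ≈ 12.7346.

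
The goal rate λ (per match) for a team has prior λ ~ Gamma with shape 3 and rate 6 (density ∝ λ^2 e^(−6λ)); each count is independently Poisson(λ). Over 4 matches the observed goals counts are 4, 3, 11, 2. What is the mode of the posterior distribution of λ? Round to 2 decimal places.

Σxᵢ = 4+3+11+2 = 20, with n = 4.
Posterior ∝ λ^2e^(−6λ) · λ^20e^(−4λ) = λ^22e^(−10λ), i.e. Gamma(shape=23, rate=10).
The mode of a Gamma(a, b) with a ≥ 1 (shape–rate) is (a−1)/b = 22/10 ≈ 2.20.

λ̂_MAP = 2.20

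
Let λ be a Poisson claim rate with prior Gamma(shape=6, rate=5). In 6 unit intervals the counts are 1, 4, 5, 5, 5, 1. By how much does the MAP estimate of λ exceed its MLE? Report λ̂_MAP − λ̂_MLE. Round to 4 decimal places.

Σxᵢ = 21. Posterior is Gamma(27, 11); MAP = (27−1)/11 = 26/11 ≈ 2.36364.
MLE = x̄ = 21/6 ≈ 3.50000.
Difference = 26/11 − 21/6 = -25/22 ≈ -1.1364.

MAP − MLE = -1.1364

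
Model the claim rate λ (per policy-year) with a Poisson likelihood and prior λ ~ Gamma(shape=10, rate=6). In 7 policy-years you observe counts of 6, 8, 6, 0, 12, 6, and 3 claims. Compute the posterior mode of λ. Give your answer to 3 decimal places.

λ̂_MAP = 3.846

Σxᵢ = 6+8+6+0+12+6+3 = 41, with n = 7.
Posterior ∝ λ^9e^(−6λ) · λ^41e^(−7λ) = λ^50e^(−13λ), i.e. Gamma(shape=51, rate=13).
The mode of a Gamma(a, b) with a ≥ 1 (shape–rate) is (a−1)/b = 50/13 ≈ 3.846.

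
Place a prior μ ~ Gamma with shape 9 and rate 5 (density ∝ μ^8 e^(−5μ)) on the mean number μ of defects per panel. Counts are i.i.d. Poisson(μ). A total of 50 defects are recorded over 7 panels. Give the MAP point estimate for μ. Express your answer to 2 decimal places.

Σxᵢ = 50, n = 7.
Posterior ∝ μ^8e^(−5μ) · μ^50e^(−7μ) = μ^58e^(−12μ), i.e. Gamma(shape=59, rate=12).
The mode of a Gamma(a, b) with a ≥ 1 (shape–rate) is (a−1)/b = 58/12 ≈ 4.83.

μ̂_MAP = 4.83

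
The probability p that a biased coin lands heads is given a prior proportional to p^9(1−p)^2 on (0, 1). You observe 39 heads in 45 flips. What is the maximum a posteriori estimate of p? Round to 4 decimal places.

The prior density ∝ p^9(1−p)^2 is the kernel of Beta(10, 3).
Data: 39 successes in 45 trials. The binomial likelihood contributes p^39(1−p)^6, so the posterior is Beta(10+39, 3+6) = Beta(49, 9).
For Beta(a, b) with a, b > 1 the mode is (a−1)/(a+b−2) = 48/56 ≈ 0.8571.

p̂_MAP = 0.8571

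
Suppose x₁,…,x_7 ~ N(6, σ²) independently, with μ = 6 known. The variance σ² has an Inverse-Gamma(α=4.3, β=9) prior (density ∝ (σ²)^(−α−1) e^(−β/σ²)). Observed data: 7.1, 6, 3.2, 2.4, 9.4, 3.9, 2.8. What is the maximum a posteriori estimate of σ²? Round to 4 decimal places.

Sum of squared deviations about the known mean: SS = (7.1−6)² + (6−6)² + (3.2−6)² + (2.4−6)² + (9.4−6)² + (3.9−6)² + (2.8−6)² = 48.22.
The Normal likelihood contributes (σ²)^(−n/2) exp(−SS/(2σ²)), so the posterior is Inverse-Gamma(α + n/2, β + SS/2) = Inverse-Gamma(7.8, 33.11).
The mode of Inverse-Gamma(a, b) is b/(a+1) = 33.11/8.8 ≈ 3.7625.

σ̂²_MAP = 3.7625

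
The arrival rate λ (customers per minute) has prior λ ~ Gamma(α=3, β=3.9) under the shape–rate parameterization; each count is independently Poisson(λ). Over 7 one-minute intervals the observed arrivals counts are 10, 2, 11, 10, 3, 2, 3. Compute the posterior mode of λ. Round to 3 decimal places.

λ̂_MAP = 3.945

Σxᵢ = 10+2+11+10+3+2+3 = 41, with n = 7.
Posterior ∝ λ^2e^(−3.9λ) · λ^41e^(−7λ) = λ^43e^(−10.9λ), i.e. Gamma(shape=44, rate=10.9).
The mode of a Gamma(a, b) with a ≥ 1 (shape–rate) is (a−1)/b = 43/10.9 ≈ 3.945.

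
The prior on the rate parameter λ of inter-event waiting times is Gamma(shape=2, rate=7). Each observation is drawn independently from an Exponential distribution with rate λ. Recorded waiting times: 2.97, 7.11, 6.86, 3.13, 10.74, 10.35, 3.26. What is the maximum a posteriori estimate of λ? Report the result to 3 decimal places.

λ̂_MAP = 0.156

The Exponential(rate=λ) likelihood is ∝ λ^n e^(−λΣtᵢ). Here n = 7 and Σtᵢ = 2.97 + 7.11 + 6.86 + 3.13 + 10.74 + 10.35 + 3.26 = 44.42.
Posterior ∝ λe^(−7λ) · λ^7e^(−44.42λ) = λ^8e^(−51.42λ), i.e. Gamma(9, 51.42).
Mode = (a−1)/b = 8/51.42 ≈ 0.156.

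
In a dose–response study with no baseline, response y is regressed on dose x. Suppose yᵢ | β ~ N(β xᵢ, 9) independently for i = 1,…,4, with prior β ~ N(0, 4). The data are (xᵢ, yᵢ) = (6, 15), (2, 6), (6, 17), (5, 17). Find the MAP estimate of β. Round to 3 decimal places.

β̂_MAP = 2.799

log p(β | y) = −Σ(yᵢ − βxᵢ)²/(2·9) − β²/(2·4) + const.
Setting the derivative to zero: Σxᵢ(yᵢ − βxᵢ)/9 − β/4 = 0, so β = Σxᵢyᵢ / (Σxᵢ² + σ²/τ²).
Σxᵢyᵢ = 6·15 + 2·6 + 6·17 + 5·17 = 289; Σxᵢ² = 101; σ²/τ² = 2.25.
β̂_MAP = 289 / (101 + 2.25) = 289/103.25 ≈ 2.799.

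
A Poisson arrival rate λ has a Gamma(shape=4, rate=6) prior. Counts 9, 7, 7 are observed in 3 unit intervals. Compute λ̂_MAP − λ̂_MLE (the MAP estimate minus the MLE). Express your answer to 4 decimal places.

Σxᵢ = 23. Posterior is Gamma(27, 9); MAP = (27−1)/9 = 26/9 ≈ 2.88889.
MLE = x̄ = 23/3 ≈ 7.66667.
Difference = 26/9 − 23/3 = -43/9 ≈ -4.7778.

MAP − MLE = -4.7778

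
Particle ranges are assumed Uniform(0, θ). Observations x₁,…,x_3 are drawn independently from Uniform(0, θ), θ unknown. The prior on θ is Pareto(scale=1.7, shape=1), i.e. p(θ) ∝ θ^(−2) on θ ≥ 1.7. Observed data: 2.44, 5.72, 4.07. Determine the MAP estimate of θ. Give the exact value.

θ̂_MAP = 5.72

The Uniform(0, θ) likelihood is θ^(−n) for θ ≥ max(xᵢ), zero otherwise. Here max(xᵢ) = 5.72.
Posterior ∝ θ^(−2) · θ^(−3) = θ^(−5) on θ ≥ max(1.7, 5.72) = 5.72.
This density is strictly decreasing in θ, so the posterior mode lies at the lower boundary of the support.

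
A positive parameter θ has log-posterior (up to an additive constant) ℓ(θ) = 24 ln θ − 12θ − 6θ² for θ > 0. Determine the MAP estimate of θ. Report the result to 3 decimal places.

ℓ'(θ) = 24/θ − 12 − 12θ. Setting this to zero and multiplying by θ: 12θ² + 12θ − 24 = 0.
θ = (−12 + √(12² + 4·12·24)) / (2·12) = (−12 + √1296) / 24 = (−12 + 36)/24 = 1.
ℓ''(θ) = −24/θ² − 12 < 0, confirming a maximum.

θ̂_MAP = 1.000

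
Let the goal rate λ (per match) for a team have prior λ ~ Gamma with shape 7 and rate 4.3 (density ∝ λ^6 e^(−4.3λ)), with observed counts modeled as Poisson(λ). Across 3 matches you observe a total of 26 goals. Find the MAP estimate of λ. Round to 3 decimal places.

λ̂_MAP = 4.384

Σxᵢ = 26, n = 3.
Posterior ∝ λ^6e^(−4.3λ) · λ^26e^(−3λ) = λ^32e^(−7.3λ), i.e. Gamma(shape=33, rate=7.3).
The mode of a Gamma(a, b) with a ≥ 1 (shape–rate) is (a−1)/b = 32/7.3 ≈ 4.384.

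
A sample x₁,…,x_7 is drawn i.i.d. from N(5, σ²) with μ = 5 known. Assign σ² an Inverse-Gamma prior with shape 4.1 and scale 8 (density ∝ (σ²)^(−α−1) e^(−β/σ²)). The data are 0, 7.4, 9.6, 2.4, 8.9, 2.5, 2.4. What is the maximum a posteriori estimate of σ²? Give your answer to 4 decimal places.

Sum of squared deviations about the known mean: SS = (0−5)² + (7.4−5)² + (9.6−5)² + (2.4−5)² + (8.9−5)² + (2.5−5)² + (2.4−5)² = 86.9.
The Normal likelihood contributes (σ²)^(−n/2) exp(−SS/(2σ²)), so the posterior is Inverse-Gamma(α + n/2, β + SS/2) = Inverse-Gamma(7.6, 51.45).
The mode of Inverse-Gamma(a, b) is b/(a+1) = 51.45/8.6 ≈ 5.9826.

σ̂²_MAP = 5.9826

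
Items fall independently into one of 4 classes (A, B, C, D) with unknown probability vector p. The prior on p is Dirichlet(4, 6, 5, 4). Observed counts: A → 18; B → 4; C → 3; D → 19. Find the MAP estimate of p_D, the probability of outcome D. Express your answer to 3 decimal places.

The posterior is Dirichlet(αᵢ + nᵢ) = Dirichlet(22, 10, 8, 23).
For a Dirichlet(a₁,…,a_K) with all aᵢ > 1, the mode has j-th component (aⱼ − 1)/(Σaᵢ − K).
Here Σaᵢ = 63 and K = 4, so p_D = (23 − 1)/(63 − 4) = 22/59 ≈ 0.373.

MAP estimate of p_D = 0.373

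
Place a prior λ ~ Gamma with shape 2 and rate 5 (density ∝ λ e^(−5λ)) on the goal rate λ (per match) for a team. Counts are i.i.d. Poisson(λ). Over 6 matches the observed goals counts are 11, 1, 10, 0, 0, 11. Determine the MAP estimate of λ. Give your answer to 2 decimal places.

λ̂_MAP = 3.09

Σxᵢ = 11+1+10+0+0+11 = 33, with n = 6.
Posterior ∝ λe^(−5λ) · λ^33e^(−6λ) = λ^34e^(−11λ), i.e. Gamma(shape=35, rate=11).
The mode of a Gamma(a, b) with a ≥ 1 (shape–rate) is (a−1)/b = 34/11 ≈ 3.09.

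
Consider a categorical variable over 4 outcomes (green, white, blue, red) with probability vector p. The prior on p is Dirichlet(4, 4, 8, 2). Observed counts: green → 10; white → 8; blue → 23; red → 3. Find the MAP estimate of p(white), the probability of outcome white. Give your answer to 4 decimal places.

MAP estimate of p(white) = 0.1897

The posterior is Dirichlet(αᵢ + nᵢ) = Dirichlet(14, 12, 31, 5).
For a Dirichlet(a₁,…,a_K) with all aᵢ > 1, the mode has j-th component (aⱼ − 1)/(Σaᵢ − K).
Here Σaᵢ = 62 and K = 4, so p(white) = (12 − 1)/(62 − 4) = 11/58 ≈ 0.1897.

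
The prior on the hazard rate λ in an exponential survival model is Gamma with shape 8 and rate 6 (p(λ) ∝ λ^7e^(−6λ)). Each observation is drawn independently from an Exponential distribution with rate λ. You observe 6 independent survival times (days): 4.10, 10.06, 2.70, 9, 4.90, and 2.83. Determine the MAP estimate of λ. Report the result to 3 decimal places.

λ̂_MAP = 0.328

The Exponential(rate=λ) likelihood is ∝ λ^n e^(−λΣtᵢ). Here n = 6 and Σtᵢ = 4.10 + 10.06 + 2.70 + 9 + 4.90 + 2.83 = 33.59.
Posterior ∝ λ^7e^(−6λ) · λ^6e^(−33.59λ) = λ^13e^(−39.59λ), i.e. Gamma(14, 39.59).
Mode = (a−1)/b = 13/39.59 ≈ 0.328.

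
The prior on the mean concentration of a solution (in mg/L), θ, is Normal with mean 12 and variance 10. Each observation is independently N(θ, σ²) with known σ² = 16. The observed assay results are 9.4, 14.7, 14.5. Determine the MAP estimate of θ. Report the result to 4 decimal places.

θ̂_MAP = 12.5652

n = 3; x̄ = (9.4 + 14.7 + 14.5)/3 = 38.6/3 = 193/15 ≈ 12.8667.
For a Normal prior and Normal likelihood with known variance, the posterior is Normal; its mode equals its mean, the precision-weighted average.
Prior precision 1/σ₀² = 1/10 = 0.1; data precision n/σ² = 3/16 = 0.1875.
θ̂ = (0.1·12 + 0.1875·(193/15)) / (0.1 + 0.1875) = 3.6125/0.2875 = 289/23 ≈ 12.5652.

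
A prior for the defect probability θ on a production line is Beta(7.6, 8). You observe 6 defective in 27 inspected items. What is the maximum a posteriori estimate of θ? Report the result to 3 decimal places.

Prior: Beta(7.6, 8).
Data: 6 successes in 27 trials. The binomial likelihood contributes θ^6(1−θ)^21, so the posterior is Beta(7.6+6, 8+21) = Beta(13.6, 29).
For Beta(a, b) with a, b > 1 the mode is (a−1)/(a+b−2) = 12.6/40.6 ≈ 0.310.

θ̂_MAP = 0.310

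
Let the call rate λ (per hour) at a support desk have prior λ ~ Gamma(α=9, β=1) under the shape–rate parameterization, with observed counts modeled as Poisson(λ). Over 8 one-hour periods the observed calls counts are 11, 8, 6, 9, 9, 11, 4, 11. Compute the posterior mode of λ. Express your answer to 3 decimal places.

Σxᵢ = 11+8+6+9+9+11+4+11 = 69, with n = 8.
Posterior ∝ λ^8e^(−1λ) · λ^69e^(−8λ) = λ^77e^(−9λ), i.e. Gamma(shape=78, rate=9).
The mode of a Gamma(a, b) with a ≥ 1 (shape–rate) is (a−1)/b = 77/9 ≈ 8.556.

λ̂_MAP = 8.556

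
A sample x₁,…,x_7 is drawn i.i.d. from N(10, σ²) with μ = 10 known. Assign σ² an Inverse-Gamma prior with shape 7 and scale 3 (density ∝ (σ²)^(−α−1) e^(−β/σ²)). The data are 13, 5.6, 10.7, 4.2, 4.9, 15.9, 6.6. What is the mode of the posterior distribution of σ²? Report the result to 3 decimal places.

σ̂²_MAP = 6.125

Sum of squared deviations about the known mean: SS = (13−10)² + (5.6−10)² + (10.7−10)² + (4.2−10)² + (4.9−10)² + (15.9−10)² + (6.6−10)² = 134.87.
The Normal likelihood contributes (σ²)^(−n/2) exp(−SS/(2σ²)), so the posterior is Inverse-Gamma(α + n/2, β + SS/2) = Inverse-Gamma(10.5, 70.435).
The mode of Inverse-Gamma(a, b) is b/(a+1) = 70.435/11.5 ≈ 6.125.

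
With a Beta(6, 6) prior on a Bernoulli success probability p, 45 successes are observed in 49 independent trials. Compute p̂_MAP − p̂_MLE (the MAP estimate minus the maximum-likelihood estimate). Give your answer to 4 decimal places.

MAP − MLE = -0.0709

Posterior is Beta(51, 10); MAP = (51−1)/(61−2) = 50/59 ≈ 0.84746.
MLE ignores the prior: p̂_MLE = k/n = 45/49 ≈ 0.91837.
Difference = 50/59 − 45/49 = -205/2891 ≈ -0.0709.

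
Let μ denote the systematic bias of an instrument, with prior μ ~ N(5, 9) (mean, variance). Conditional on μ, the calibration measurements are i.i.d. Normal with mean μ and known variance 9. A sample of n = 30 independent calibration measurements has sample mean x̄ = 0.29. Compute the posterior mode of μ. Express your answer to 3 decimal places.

n = 30, x̄ = 0.29.
For a Normal prior and Normal likelihood with known variance, the posterior is Normal; its mode equals its mean, the precision-weighted average.
Prior precision 1/σ₀² = 1/9; data precision n/σ² = 30/9 = 10/3.
μ̂ = ((1/9)·5 + (10/3)·0.29) / (1/9 + 10/3) = (137/90)/(31/9) = 137/310 ≈ 0.442.

μ̂_MAP = 0.442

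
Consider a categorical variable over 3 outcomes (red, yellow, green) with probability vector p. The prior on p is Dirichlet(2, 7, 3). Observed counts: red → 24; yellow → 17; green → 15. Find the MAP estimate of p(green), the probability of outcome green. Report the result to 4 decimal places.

The posterior is Dirichlet(αᵢ + nᵢ) = Dirichlet(26, 24, 18).
For a Dirichlet(a₁,…,a_K) with all aᵢ > 1, the mode has j-th component (aⱼ − 1)/(Σaᵢ − K).
Here Σaᵢ = 68 and K = 3, so p(green) = (18 − 1)/(68 − 3) = 17/65 ≈ 0.2615.

MAP estimate of p(green) = 0.2615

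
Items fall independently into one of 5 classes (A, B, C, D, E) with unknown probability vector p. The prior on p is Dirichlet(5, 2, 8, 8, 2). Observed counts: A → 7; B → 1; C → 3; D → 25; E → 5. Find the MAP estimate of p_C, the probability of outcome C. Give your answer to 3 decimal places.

MAP estimate of p_C = 0.164

The posterior is Dirichlet(αᵢ + nᵢ) = Dirichlet(12, 3, 11, 33, 7).
For a Dirichlet(a₁,…,a_K) with all aᵢ > 1, the mode has j-th component (aⱼ − 1)/(Σaᵢ − K).
Here Σaᵢ = 66 and K = 5, so p_C = (11 − 1)/(66 − 5) = 10/61 ≈ 0.164.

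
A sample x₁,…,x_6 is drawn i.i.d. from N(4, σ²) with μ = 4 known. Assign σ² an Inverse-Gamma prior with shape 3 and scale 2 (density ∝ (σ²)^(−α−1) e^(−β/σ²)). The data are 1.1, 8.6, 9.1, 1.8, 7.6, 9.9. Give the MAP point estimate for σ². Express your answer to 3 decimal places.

σ̂²_MAP = 8.014

Sum of squared deviations about the known mean: SS = (1.1−4)² + (8.6−4)² + (9.1−4)² + (1.8−4)² + (7.6−4)² + (9.9−4)² = 108.19.
The Normal likelihood contributes (σ²)^(−n/2) exp(−SS/(2σ²)), so the posterior is Inverse-Gamma(α + n/2, β + SS/2) = Inverse-Gamma(6, 56.095).
The mode of Inverse-Gamma(a, b) is b/(a+1) = 56.095/7 ≈ 8.014.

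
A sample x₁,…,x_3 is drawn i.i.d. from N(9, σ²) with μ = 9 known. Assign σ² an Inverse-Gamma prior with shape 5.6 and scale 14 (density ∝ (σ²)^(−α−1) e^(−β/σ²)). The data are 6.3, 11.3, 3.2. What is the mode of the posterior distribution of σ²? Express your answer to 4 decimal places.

Sum of squared deviations about the known mean: SS = (6.3−9)² + (11.3−9)² + (3.2−9)² = 46.22.
The Normal likelihood contributes (σ²)^(−n/2) exp(−SS/(2σ²)), so the posterior is Inverse-Gamma(α + n/2, β + SS/2) = Inverse-Gamma(7.1, 37.11).
The mode of Inverse-Gamma(a, b) is b/(a+1) = 37.11/8.1 ≈ 4.5815.

σ̂²_MAP = 4.5815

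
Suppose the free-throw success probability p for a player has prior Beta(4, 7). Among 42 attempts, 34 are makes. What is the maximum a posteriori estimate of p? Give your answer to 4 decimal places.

p̂_MAP = 0.7255

Prior: Beta(4, 7).
Data: 34 successes in 42 trials. The binomial likelihood contributes p^34(1−p)^8, so the posterior is Beta(4+34, 7+8) = Beta(38, 15).
For Beta(a, b) with a, b > 1 the mode is (a−1)/(a+b−2) = 37/51 ≈ 0.7255.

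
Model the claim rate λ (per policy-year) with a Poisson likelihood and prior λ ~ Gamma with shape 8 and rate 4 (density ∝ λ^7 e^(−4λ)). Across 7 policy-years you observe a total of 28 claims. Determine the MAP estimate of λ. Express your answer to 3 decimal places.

λ̂_MAP = 3.182

Σxᵢ = 28, n = 7.
Posterior ∝ λ^7e^(−4λ) · λ^28e^(−7λ) = λ^35e^(−11λ), i.e. Gamma(shape=36, rate=11).
The mode of a Gamma(a, b) with a ≥ 1 (shape–rate) is (a−1)/b = 35/11 ≈ 3.182.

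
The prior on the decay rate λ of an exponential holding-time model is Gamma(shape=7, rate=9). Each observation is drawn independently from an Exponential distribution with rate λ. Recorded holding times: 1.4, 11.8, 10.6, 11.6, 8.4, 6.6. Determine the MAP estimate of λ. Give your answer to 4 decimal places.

λ̂_MAP = 0.2020

The Exponential(rate=λ) likelihood is ∝ λ^n e^(−λΣtᵢ). Here n = 6 and Σtᵢ = 1.4 + 11.8 + 10.6 + 11.6 + 8.4 + 6.6 = 50.4.
Posterior ∝ λ^6e^(−9λ) · λ^6e^(−50.4λ) = λ^12e^(−59.4λ), i.e. Gamma(13, 59.4).
Mode = (a−1)/b = 12/59.4 ≈ 0.2020.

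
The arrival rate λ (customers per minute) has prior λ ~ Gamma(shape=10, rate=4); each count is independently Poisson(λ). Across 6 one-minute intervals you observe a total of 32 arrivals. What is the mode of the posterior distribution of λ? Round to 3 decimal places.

Σxᵢ = 32, n = 6.
Posterior ∝ λ^9e^(−4λ) · λ^32e^(−6λ) = λ^41e^(−10λ), i.e. Gamma(shape=42, rate=10).
The mode of a Gamma(a, b) with a ≥ 1 (shape–rate) is (a−1)/b = 41/10 ≈ 4.100.

λ̂_MAP = 4.100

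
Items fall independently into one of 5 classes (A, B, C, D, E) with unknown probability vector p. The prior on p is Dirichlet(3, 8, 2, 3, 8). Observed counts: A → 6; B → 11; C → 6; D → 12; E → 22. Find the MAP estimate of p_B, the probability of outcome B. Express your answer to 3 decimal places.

MAP estimate of p_B = 0.237

The posterior is Dirichlet(αᵢ + nᵢ) = Dirichlet(9, 19, 8, 15, 30).
For a Dirichlet(a₁,…,a_K) with all aᵢ > 1, the mode has j-th component (aⱼ − 1)/(Σaᵢ − K).
Here Σaᵢ = 81 and K = 5, so p_B = (19 − 1)/(81 − 5) = 18/76 ≈ 0.237.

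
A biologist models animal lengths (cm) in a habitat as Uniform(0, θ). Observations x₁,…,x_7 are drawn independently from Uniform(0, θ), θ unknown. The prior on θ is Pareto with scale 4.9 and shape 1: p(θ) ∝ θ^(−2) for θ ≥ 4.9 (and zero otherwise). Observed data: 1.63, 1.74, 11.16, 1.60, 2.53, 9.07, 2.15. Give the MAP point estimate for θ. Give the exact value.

θ̂_MAP = 11.16

The Uniform(0, θ) likelihood is θ^(−n) for θ ≥ max(xᵢ), zero otherwise. Here max(xᵢ) = 11.16.
Posterior ∝ θ^(−2) · θ^(−7) = θ^(−9) on θ ≥ max(4.9, 11.16) = 11.16.
This density is strictly decreasing in θ, so the posterior mode lies at the lower boundary of the support.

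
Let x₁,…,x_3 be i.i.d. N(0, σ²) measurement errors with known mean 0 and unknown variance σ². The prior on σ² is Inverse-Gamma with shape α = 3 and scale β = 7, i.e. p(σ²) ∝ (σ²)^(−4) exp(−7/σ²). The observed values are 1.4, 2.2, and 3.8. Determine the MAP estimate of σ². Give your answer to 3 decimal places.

σ̂²_MAP = 3.204

Sum of squared deviations about the known mean: SS = (1.4−0)² + (2.2−0)² + (3.8−0)² = 21.24.
The Normal likelihood contributes (σ²)^(−n/2) exp(−SS/(2σ²)), so the posterior is Inverse-Gamma(α + n/2, β + SS/2) = Inverse-Gamma(4.5, 17.62).
The mode of Inverse-Gamma(a, b) is b/(a+1) = 17.62/5.5 ≈ 3.204.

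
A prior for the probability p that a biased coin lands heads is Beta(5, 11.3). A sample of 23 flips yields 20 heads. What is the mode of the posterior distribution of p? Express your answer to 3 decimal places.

p̂_MAP = 0.643

Prior: Beta(5, 11.3).
Data: 20 successes in 23 trials. The binomial likelihood contributes p^20(1−p)^3, so the posterior is Beta(5+20, 11.3+3) = Beta(25, 14.3).
For Beta(a, b) with a, b > 1 the mode is (a−1)/(a+b−2) = 24/37.3 ≈ 0.643.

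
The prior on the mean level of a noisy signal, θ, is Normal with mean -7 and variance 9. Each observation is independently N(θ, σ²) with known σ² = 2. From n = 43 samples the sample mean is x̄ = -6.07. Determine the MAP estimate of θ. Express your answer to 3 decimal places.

θ̂_MAP = -6.075

n = 43, x̄ = -6.07.
For a Normal prior and Normal likelihood with known variance, the posterior is Normal; its mode equals its mean, the precision-weighted average.
Prior precision 1/σ₀² = 1/9; data precision n/σ² = 43/2 = 21.5.
θ̂ = ((1/9)·(-7) + 21.5·(-6.07)) / (1/9 + 21.5) = (-236309/1800)/(389/18) = -236309/38900 ≈ -6.075.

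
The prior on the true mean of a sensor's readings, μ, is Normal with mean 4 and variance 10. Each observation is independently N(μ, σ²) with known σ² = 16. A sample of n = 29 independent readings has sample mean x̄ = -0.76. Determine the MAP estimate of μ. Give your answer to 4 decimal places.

n = 29, x̄ = -0.76.
For a Normal prior and Normal likelihood with known variance, the posterior is Normal; its mode equals its mean, the precision-weighted average.
Prior precision 1/σ₀² = 1/10 = 0.1; data precision n/σ² = 29/16 = 1.8125.
μ̂ = (0.1·4 + 1.8125·(-0.76)) / (0.1 + 1.8125) = (-0.9775)/1.9125 = -23/45 ≈ -0.5111.

μ̂_MAP = -0.5111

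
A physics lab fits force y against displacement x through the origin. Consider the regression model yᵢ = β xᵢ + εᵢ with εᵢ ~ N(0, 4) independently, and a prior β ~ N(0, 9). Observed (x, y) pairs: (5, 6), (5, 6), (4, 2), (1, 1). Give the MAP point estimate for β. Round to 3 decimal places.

log p(β | y) = −Σ(yᵢ − βxᵢ)²/(2·4) − β²/(2·9) + const.
Setting the derivative to zero: Σxᵢ(yᵢ − βxᵢ)/4 − β/9 = 0, so β = Σxᵢyᵢ / (Σxᵢ² + σ²/τ²).
Σxᵢyᵢ = 5·6 + 5·6 + 4·2 + 1·1 = 69; Σxᵢ² = 67; σ²/τ² = 4/9.
β̂_MAP = 69 / (67 + 4/9) = 69/(607/9) = 621/607 ≈ 1.023.

β̂_MAP = 1.023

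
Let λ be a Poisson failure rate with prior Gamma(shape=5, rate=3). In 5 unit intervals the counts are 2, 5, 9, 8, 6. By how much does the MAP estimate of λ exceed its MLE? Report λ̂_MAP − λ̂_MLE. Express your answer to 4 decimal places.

MAP − MLE = -1.7500

Σxᵢ = 30. Posterior is Gamma(35, 8); MAP = (35−1)/8 = 34/8 ≈ 4.25000.
MLE = x̄ = 30/5 ≈ 6.00000.
Difference = 34/8 − 30/5 = -7/4 ≈ -1.7500.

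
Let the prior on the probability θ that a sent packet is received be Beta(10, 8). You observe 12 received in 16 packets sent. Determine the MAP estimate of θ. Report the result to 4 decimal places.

θ̂_MAP = 0.6563

Prior: Beta(10, 8).
Data: 12 successes in 16 trials. The binomial likelihood contributes θ^12(1−θ)^4, so the posterior is Beta(10+12, 8+4) = Beta(22, 12).
For Beta(a, b) with a, b > 1 the mode is (a−1)/(a+b−2) = 21/32 ≈ 0.6563.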